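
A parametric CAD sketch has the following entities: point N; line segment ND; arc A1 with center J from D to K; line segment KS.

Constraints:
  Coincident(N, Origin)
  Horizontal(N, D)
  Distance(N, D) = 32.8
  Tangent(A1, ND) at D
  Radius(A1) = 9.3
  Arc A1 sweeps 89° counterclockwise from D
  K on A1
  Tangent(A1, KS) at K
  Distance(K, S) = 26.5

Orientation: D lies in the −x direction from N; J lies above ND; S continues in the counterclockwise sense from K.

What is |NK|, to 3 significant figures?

25.2

The tangent condition forces JD to be normal to ND, so J = D + (0, 9.3) = (-32.8, 9.30). On A1, D sits at bearing -90° from J; an 89° counterclockwise sweep puts K at bearing -1°, so K = J + 9.3·(cos -1°, sin -1°) = (-23.5, 9.14). Then |NK| = |K − N| = 25.2.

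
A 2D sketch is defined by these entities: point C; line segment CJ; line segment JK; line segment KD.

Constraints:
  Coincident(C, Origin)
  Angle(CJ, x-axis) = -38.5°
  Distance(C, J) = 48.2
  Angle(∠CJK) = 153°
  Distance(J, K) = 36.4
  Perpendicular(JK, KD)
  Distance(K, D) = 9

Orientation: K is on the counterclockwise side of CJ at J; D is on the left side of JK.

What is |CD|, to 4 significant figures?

80.39

∠CJK = 153.0°, so JK runs at -38.5° + (180° − 153.0°) = -11.50° from the x-axis; with |JK| = 36.4, K = J + 36.4·(cos -11.50°, sin -11.50°) = (73.39, -37.26). JK is perpendicular to KD; with |KD| = 9.0 on the left of JK, D = K + 9.0·(0.1994, 0.9799) = (75.19, -28.44). Then |CD| = |D − C| = 80.39.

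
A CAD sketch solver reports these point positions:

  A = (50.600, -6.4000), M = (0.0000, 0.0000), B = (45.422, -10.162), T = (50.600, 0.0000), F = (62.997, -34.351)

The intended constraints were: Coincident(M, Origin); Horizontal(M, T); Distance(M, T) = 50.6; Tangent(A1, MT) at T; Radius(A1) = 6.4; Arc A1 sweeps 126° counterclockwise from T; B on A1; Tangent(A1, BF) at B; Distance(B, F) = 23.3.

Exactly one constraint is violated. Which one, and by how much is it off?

Distance(B, F) = 23.3 — off by 6.60.

M = (0.00, 0.00) ✓; M.y = 0.00, T.y = 0.00 ✓; |MT| = 50.60 ✓; ∠(AT, TM) = 90.00° ✓; |AT| = 6.400 ✓; bearing(A→B) − bearing(A→T) = 126.0° ✓; |AB| = 6.400 ✓; ∠(AB, BF) = 90.00° ✓; |BF| = 29.90 ✗.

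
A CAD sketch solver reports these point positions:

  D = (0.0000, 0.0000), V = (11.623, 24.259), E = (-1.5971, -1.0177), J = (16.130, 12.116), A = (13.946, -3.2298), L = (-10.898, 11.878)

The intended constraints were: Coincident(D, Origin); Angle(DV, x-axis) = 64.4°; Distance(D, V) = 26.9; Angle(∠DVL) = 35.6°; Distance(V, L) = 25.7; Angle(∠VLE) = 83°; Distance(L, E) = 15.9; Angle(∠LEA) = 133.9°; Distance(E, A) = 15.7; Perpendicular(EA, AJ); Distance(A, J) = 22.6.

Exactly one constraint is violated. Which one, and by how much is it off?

Distance(A, J) = 22.6 — off by 7.10.

D = (0.00, 0.00) ✓; DV at 64.40° ✓; |DV| = 26.90 ✓; ∠DVL = 35.60° ✓; |VL| = 25.70 ✓; ∠VLE = 83.00° ✓; |LE| = 15.90 ✓; ∠LEA = 133.9° ✓; |EA| = 15.70 ✓; ∠(EA, AJ) = 90.00° ✓; |AJ| = 15.50 ✗.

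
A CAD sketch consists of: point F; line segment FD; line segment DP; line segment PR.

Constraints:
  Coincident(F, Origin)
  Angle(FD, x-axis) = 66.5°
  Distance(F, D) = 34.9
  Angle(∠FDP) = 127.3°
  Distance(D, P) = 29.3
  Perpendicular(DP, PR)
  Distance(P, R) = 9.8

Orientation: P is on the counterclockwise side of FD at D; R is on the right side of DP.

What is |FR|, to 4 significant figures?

62.90

F is at the origin; FD runs at 66.5° with length 34.9, so D = 34.9·(cos 66.5°, sin 66.5°) = (13.92, 32.01). ∠FDP = 127.3°, so DP runs at 66.5° + (180° − 127.3°) = 119.2° from the x-axis; with |DP| = 29.3, P = D + 29.3·(cos 119.2°, sin 119.2°) = (-0.3779, 57.58). DP is perpendicular to PR; with |PR| = 9.8 on the right of DP, R = P + 9.8·(0.8729, 0.4879) = (8.177, 62.36). Then |FR| = |R − F| = 62.90.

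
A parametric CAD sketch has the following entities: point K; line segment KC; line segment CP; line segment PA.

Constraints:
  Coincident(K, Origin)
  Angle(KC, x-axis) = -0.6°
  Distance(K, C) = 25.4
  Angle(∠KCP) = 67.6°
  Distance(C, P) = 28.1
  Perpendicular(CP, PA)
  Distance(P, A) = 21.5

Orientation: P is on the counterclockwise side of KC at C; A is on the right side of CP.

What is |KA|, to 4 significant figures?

48.61

K is at the origin; KC runs at -0.6° with length 25.4, so C = 25.4·(cos -0.6°, sin -0.6°) = (25.40, -0.2660). ∠KCP = 67.6°, so CP runs at -0.6° + (180° − 67.6°) = 111.8° from the x-axis; with |CP| = 28.1, P = C + 28.1·(cos 111.8°, sin 111.8°) = (14.96, 25.82). CP is perpendicular to PA; with |PA| = 21.5 on the right of CP, A = P + 21.5·(0.9285, 0.3714) = (34.93, 33.81). Then |KA| = |A − K| = 48.61.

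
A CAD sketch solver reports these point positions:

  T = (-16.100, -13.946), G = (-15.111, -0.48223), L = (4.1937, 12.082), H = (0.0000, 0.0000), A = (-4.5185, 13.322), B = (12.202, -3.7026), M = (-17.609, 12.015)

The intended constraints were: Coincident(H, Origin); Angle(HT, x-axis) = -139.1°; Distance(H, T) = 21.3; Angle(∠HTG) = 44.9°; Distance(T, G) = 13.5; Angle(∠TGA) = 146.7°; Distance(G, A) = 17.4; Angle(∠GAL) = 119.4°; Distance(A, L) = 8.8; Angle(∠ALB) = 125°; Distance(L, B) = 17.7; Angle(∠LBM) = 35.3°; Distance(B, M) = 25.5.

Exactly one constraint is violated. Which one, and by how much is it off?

Distance(B, M) = 25.5 — off by 8.20.

H = (0.00, 0.00) ✓; HT at -139.1° ✓; |HT| = 21.30 ✓; ∠HTG = 44.90° ✓; |TG| = 13.50 ✓; ∠TGA = 146.7° ✓; |GA| = 17.40 ✓; ∠GAL = 119.4° ✓; |AL| = 8.800 ✓; ∠ALB = 125.0° ✓; |LB| = 17.70 ✓; ∠LBM = 35.30° ✓; |BM| = 33.70 ✗.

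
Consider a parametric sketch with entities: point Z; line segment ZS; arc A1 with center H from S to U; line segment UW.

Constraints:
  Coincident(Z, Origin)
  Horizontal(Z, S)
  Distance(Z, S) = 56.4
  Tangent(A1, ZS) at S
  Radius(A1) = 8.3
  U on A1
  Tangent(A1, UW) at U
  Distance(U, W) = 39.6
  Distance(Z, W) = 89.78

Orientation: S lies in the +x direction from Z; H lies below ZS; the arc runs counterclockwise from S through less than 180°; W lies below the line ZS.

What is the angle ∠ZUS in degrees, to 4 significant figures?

95.73°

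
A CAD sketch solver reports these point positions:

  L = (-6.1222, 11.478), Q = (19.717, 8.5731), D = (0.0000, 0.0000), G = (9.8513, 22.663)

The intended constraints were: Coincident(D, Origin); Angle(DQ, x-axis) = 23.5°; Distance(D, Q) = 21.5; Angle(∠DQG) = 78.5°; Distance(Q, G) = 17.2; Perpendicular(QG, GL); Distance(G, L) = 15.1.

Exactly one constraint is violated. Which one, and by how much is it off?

Distance(G, L) = 15.1 — off by 4.40.

D = (0.00, 0.00) ✓; DQ at 23.50° ✓; |DQ| = 21.50 ✓; ∠DQG = 78.50° ✓; |QG| = 17.20 ✓; ∠(QG, GL) = 90.00° ✓; |GL| = 19.50 ✗.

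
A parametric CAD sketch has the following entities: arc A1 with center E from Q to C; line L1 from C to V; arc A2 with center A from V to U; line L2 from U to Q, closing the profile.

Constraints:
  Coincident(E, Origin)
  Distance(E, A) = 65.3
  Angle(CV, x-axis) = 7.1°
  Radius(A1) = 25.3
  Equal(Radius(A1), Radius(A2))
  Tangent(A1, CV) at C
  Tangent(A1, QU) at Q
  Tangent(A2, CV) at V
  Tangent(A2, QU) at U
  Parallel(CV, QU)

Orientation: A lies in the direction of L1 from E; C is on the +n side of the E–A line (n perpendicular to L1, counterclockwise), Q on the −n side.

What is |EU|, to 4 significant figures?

70.03

Tangency of A1 to both parallel lines with radius 25.3 puts C and Q at E ± 25.3·n: C = (-3.127, 25.11), Q = (3.127, -25.11). Equal radii place V and U the same way about A: V = A + 25.3·n = (61.67, 33.18), U = A − 25.3·n = (67.93, -17.03). Then |EU| = |U − E| = 70.03.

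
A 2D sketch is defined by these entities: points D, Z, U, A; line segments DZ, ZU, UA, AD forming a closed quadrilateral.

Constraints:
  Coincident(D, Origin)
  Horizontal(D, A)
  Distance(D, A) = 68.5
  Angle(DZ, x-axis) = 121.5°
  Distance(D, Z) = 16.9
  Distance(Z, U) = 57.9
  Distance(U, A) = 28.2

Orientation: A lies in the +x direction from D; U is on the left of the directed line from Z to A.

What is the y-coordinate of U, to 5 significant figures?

20.162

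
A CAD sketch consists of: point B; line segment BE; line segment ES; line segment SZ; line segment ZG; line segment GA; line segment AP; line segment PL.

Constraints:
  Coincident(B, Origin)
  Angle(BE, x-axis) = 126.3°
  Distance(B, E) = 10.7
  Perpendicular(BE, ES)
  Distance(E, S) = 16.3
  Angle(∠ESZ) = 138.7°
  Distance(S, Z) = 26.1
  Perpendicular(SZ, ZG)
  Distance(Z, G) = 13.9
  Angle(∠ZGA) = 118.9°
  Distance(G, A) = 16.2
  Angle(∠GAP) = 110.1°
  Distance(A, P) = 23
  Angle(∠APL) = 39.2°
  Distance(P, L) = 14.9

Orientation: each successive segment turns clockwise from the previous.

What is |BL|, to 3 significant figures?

18.7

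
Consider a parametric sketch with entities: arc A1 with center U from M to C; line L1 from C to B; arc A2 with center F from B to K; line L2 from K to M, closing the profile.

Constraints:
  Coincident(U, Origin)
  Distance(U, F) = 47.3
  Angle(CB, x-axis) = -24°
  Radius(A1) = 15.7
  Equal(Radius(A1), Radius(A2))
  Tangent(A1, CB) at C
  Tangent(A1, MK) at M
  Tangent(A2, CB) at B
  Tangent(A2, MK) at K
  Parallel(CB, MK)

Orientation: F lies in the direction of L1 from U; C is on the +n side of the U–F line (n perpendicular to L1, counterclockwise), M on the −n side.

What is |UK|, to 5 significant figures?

49.838

The slot axis is L1's direction at -24.0°, so u = (cos -24.0°, sin -24.0°) = (0.91355, -0.40674) and n = (−sin -24.0°, cos -24.0°) = (0.40674, 0.91355). U is at the origin and F lies 47.3 along u from U, so F = 47.3·u = (43.211, -19.239). Tangency of A1 to both parallel lines with radius 15.7 puts C and M at U ± 15.7·n: C = (6.3858, 14.343), M = (-6.3858, -14.343). Equal radii place B and K the same way about F: B = F + 15.7·n = (49.596, -4.8960), K = F − 15.7·n = (36.825, -33.581). Then |UK| = |K − U| = 49.838.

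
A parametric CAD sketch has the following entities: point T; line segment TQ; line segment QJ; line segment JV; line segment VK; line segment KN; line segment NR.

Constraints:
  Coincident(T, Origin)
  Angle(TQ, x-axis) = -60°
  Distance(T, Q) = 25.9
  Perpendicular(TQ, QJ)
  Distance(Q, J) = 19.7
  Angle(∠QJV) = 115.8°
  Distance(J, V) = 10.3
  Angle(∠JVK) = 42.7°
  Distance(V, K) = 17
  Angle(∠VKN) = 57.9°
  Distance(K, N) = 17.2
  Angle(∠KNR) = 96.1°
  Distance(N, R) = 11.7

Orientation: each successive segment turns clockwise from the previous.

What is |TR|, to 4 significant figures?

38.78

T is at the origin; TQ runs at -60.0° with length 25.9, so Q = (12.95, -22.43). TQ ⟂ QJ, so QJ runs at -150.0°; with |QJ| = 19.7, J = (-4.111, -32.28). ∠QJV = 115.8° gives JV at 145.8° from the x-axis; with |JV| = 10.3, V = (-12.63, -26.49). ∠JVK = 42.7° gives VK at 8.500° from the x-axis; with |VK| = 17.0, K = (4.184, -23.98). ∠VKN = 57.9° gives KN at -113.6° from the x-axis; with |KN| = 17.2, N = (-2.702, -39.74). ∠KNR = 96.1° gives NR at 162.5° from the x-axis; with |NR| = 11.7, R = (-13.86, -36.22). Then |TR| = |R − T| = 38.78.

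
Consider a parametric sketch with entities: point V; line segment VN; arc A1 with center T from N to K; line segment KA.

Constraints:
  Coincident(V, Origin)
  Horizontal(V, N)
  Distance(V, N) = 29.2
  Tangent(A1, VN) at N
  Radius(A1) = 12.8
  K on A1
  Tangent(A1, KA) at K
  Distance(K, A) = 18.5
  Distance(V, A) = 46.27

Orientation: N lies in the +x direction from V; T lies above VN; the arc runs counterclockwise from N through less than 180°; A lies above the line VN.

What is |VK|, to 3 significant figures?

44.6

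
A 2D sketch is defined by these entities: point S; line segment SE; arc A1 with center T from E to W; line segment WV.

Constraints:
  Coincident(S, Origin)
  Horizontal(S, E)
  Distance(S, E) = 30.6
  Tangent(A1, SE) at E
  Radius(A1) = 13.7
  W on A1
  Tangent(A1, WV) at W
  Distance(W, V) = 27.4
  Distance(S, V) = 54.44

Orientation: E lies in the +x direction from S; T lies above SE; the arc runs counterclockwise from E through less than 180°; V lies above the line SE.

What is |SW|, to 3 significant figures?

47.2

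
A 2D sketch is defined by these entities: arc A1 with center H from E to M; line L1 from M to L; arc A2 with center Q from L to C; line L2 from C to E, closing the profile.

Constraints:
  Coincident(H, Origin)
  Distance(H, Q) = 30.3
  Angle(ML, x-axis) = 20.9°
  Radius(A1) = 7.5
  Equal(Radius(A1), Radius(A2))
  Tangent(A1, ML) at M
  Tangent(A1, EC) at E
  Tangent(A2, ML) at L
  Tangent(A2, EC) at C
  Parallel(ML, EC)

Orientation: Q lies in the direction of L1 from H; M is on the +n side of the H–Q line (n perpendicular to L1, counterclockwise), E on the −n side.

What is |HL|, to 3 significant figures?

31.2

Tangency of A1 to both parallel lines with radius 7.5 puts M and E at H ± 7.5·n: M = (-2.68, 7.01), E = (2.68, -7.01). Equal radii place L and C the same way about Q: L = Q + 7.5·n = (25.6, 17.8), C = Q − 7.5·n = (31.0, 3.80). Then |HL| = |L − H| = 31.2.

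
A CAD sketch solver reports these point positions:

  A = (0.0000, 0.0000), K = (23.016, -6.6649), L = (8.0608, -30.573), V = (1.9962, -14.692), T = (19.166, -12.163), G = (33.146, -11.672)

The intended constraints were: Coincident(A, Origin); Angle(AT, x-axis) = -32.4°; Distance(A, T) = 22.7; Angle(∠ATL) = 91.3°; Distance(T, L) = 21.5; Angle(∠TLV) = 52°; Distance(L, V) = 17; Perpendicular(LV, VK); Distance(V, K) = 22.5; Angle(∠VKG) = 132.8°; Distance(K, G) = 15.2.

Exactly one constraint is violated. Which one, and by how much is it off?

Distance(K, G) = 15.2 — off by 3.90.

A = (0.00, 0.00) ✓; AT at -32.40° ✓; |AT| = 22.70 ✓; ∠ATL = 91.30° ✓; |TL| = 21.50 ✓; ∠TLV = 52.00° ✓; |LV| = 17.00 ✓; ∠(LV, VK) = 90.00° ✓; |VK| = 22.50 ✓; ∠VKG = 132.8° ✓; |KG| = 11.30 ✗.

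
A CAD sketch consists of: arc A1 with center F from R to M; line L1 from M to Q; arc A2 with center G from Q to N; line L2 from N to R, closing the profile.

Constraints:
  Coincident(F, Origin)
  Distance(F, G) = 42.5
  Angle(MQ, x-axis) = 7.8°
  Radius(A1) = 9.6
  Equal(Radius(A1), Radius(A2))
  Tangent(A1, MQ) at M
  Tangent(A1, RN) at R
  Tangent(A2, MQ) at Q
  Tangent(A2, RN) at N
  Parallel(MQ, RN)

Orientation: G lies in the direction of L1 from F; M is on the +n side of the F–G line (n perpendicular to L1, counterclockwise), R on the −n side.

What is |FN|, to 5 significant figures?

43.571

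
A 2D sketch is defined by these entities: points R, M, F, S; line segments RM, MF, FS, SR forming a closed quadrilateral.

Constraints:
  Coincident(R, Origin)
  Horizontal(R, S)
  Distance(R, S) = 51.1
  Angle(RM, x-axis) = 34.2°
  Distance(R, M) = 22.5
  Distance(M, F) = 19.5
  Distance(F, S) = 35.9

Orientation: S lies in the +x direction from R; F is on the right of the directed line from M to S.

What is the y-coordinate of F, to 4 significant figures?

-6.653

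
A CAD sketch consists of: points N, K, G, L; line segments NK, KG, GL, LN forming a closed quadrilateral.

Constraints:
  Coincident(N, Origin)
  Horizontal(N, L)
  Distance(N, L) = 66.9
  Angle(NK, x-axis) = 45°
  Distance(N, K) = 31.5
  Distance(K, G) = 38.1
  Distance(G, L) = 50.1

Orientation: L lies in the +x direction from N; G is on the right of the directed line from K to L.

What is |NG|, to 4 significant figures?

24.91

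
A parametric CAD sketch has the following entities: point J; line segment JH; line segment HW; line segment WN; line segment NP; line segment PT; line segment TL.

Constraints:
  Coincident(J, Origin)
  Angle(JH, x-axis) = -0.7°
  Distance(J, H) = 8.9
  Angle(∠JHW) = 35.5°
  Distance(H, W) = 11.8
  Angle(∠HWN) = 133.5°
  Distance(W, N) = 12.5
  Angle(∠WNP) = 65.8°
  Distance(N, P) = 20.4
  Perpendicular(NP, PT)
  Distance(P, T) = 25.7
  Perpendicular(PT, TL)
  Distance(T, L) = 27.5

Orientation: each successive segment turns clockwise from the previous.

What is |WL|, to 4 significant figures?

18.81

J is at the origin; JH runs at -0.7° with length 8.9, so H = (8.899, -0.1087). ∠JHW = 35.5° gives HW at -145.2° from the x-axis; with |HW| = 11.8, W = (-0.7902, -6.843). ∠HWN = 133.5° gives WN at 168.3° from the x-axis; with |WN| = 12.5, N = (-13.03, -4.308). ∠WNP = 65.8° gives NP at 54.10° from the x-axis; with |NP| = 20.4, P = (-1.069, 12.22). NP is perpendicular to PT, so PT runs at -35.90°; with |PT| = 25.7, T = (19.75, -2.853). The perpendicularity gives TL at right angles to PT, so TL runs at -125.9°; with |TL| = 27.5, L = (3.624, -25.13). Then |WL| = |L − W| = 18.81.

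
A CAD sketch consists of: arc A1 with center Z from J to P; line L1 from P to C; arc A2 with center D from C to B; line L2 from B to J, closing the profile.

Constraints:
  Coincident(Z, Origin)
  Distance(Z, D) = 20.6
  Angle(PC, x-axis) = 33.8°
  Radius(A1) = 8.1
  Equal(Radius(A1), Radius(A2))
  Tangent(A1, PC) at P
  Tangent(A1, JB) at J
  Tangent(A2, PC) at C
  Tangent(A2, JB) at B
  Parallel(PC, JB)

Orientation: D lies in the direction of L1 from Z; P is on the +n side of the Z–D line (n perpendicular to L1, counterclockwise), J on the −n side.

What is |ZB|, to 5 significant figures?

22.135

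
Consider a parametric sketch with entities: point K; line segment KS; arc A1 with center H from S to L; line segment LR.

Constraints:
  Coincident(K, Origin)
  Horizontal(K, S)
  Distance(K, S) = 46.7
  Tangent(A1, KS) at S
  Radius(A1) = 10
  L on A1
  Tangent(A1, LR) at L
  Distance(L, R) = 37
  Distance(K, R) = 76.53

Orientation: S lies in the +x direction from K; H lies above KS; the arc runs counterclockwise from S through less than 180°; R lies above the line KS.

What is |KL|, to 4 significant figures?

57.26

Checks: |HS| = 10.00 ✓; |HL| = 10.00 ✓; ∠(HL, LR) = 90.00° ✓; |LR| = 37.00 ✓; |KR| = 76.53 ✓.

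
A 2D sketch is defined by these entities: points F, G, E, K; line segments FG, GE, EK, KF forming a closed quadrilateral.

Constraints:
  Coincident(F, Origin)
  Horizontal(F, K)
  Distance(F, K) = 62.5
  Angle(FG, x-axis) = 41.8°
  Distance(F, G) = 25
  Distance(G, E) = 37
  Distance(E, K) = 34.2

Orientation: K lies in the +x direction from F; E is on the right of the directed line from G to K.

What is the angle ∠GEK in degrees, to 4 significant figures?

82.35°

F is at the origin; F and K share the same y with |FK| = 62.5 and K in +x, so K = (62.5, 0). FG runs at 41.8° with |FG| = 25.0, so G = (18.64, 16.66). E is determined by |GE| = 37.0 and |EK| = 34.2 together: it lies at the intersection of circle(G, 37.0) and circle(K, 34.2). With |GK| = 46.92, the foot of the radical line on GK is 25.59 from G and the perpendicular offset is √(37.0² − 25.59²) = 26.73. Taking the right-of-GK solution: E = (33.06, -17.41).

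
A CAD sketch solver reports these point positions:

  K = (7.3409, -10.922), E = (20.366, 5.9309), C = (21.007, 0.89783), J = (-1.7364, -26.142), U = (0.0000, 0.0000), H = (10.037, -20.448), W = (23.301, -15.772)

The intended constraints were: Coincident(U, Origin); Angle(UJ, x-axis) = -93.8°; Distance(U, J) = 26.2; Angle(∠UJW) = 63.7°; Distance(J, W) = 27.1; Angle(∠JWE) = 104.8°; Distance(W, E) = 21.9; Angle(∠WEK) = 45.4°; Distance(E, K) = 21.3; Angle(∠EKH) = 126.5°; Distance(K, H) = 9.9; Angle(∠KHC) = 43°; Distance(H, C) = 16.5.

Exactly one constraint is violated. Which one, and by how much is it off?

Distance(H, C) = 16.5 — off by 7.50.

U = (0.00, 0.00) ✓; UJ at -93.80° ✓; |UJ| = 26.20 ✓; ∠UJW = 63.70° ✓; |JW| = 27.10 ✓; ∠JWE = 104.8° ✓; |WE| = 21.90 ✓; ∠WEK = 45.40° ✓; |EK| = 21.30 ✓; ∠EKH = 126.5° ✓; |KH| = 9.900 ✓; ∠KHC = 43.00° ✓; |HC| = 24.00 ✗.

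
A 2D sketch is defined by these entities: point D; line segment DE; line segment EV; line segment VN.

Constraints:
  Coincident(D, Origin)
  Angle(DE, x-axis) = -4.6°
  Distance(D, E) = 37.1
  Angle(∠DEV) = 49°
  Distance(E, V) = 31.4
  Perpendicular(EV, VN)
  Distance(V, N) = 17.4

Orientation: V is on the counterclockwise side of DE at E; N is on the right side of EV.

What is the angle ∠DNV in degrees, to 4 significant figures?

8.839°

∠DEV = 49.0°, so EV runs at -4.6° + (180° − 49.0°) = 126.4° from the x-axis; with |EV| = 31.4, V = E + 31.4·(cos 126.4°, sin 126.4°) = (18.35, 22.30). The perpendicularity gives VN at right angles to EV; with |VN| = 17.4 on the right of EV, N = V + 17.4·(0.8049, 0.5934) = (32.35, 32.62). Then cos ∠DNV = ND·NV / (|ND||NV|), giving 8.839°.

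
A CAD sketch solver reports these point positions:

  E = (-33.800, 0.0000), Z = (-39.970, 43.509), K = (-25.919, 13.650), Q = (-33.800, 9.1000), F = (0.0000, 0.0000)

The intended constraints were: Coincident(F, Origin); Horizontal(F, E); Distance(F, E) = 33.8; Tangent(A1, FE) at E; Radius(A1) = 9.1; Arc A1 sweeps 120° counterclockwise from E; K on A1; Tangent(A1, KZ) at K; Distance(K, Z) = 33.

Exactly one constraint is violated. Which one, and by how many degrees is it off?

Tangent(A1, KZ) at K — off by 4.80°.

F = (0.00, 0.00) ✓; F.y = 0.00, E.y = 0.00 ✓; |FE| = 33.80 ✓; ∠(QE, EF) = 90.00° ✓; |QE| = 9.100 ✓; bearing(Q→K) − bearing(Q→E) = 120.0° ✓; |QK| = 9.100 ✓; ∠(QK, KZ) = 94.80° ✗; |KZ| = 33.00 ✓.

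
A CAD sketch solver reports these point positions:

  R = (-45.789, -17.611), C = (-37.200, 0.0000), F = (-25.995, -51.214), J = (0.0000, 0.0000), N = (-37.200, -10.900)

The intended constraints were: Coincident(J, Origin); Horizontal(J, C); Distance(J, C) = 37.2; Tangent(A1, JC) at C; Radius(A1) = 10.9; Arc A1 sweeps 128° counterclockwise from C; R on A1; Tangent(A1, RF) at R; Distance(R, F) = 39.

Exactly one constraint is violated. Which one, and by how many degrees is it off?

Tangent(A1, RF) at R — off by 7.50°.

J = (0.00, 0.00) ✓; J.y = 0.00, C.y = 0.00 ✓; |JC| = 37.20 ✓; ∠(NC, CJ) = 90.00° ✓; |NC| = 10.90 ✓; bearing(N→R) − bearing(N→C) = 128.0° ✓; |NR| = 10.90 ✓; ∠(NR, RF) = 97.50° ✗; |RF| = 39.00 ✓.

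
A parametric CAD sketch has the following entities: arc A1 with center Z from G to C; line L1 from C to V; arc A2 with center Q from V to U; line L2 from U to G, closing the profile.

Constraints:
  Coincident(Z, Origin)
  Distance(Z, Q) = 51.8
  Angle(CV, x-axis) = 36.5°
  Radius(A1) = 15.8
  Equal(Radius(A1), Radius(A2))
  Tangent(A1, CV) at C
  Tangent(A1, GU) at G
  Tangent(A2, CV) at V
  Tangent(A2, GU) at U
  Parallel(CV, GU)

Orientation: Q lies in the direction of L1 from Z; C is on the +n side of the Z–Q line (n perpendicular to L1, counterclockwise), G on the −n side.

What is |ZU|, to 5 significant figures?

54.156

The slot axis is L1's direction at 36.5°, so u = (cos 36.5°, sin 36.5°) = (0.80386, 0.59482) and n = (−sin 36.5°, cos 36.5°) = (-0.59482, 0.80386). Z is at the origin and Q lies 51.8 along u from Z, so Q = 51.8·u = (41.640, 30.812). Tangency of A1 to both parallel lines with radius 15.8 puts C and G at Z ± 15.8·n: C = (-9.3982, 12.701), G = (9.3982, -12.701). Equal radii place V and U the same way about Q: V = Q + 15.8·n = (32.242, 43.513), U = Q − 15.8·n = (51.038, 18.111). Then |ZU| = |U − Z| = 54.156.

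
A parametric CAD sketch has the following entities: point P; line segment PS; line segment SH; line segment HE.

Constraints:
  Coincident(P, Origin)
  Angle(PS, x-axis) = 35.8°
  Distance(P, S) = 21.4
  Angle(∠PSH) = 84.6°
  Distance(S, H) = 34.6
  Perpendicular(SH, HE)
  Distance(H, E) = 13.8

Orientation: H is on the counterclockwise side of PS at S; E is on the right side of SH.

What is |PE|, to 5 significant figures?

47.898

∠PSH = 84.6°, so SH runs at 35.8° + (180° − 84.6°) = 131.20° from the x-axis; with |SH| = 34.6, H = S + 34.6·(cos 131.20°, sin 131.20°) = (-5.4339, 38.552). SH is perpendicular to HE; with |HE| = 13.8 on the right of SH, E = H + 13.8·(0.75241, 0.65869) = (4.9494, 47.642). Then |PE| = |E − P| = 47.898.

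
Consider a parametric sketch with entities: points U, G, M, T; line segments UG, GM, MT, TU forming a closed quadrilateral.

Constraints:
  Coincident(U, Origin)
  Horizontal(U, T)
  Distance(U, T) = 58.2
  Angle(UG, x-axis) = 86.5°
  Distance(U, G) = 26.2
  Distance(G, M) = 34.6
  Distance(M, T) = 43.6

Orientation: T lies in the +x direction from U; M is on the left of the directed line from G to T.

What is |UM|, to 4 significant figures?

50.38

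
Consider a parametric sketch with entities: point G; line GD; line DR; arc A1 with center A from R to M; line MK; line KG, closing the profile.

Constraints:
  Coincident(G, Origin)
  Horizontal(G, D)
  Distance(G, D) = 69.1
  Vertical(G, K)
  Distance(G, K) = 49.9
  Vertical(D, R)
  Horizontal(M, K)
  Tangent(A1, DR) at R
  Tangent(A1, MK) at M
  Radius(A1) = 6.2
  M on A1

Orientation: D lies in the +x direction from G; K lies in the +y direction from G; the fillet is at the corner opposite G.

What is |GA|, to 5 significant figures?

76.590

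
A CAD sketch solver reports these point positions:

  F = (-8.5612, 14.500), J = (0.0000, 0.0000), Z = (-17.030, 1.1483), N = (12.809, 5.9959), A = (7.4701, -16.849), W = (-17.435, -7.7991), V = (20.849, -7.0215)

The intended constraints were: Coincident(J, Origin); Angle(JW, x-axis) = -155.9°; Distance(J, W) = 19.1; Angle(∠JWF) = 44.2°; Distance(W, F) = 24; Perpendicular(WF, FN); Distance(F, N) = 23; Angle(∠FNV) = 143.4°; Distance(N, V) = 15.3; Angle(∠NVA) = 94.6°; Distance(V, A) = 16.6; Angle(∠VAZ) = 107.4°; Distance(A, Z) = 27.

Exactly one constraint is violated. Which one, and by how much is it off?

Distance(A, Z) = 27 — off by 3.40.

J = (0.00, 0.00) ✓; JW at -155.9° ✓; |JW| = 19.10 ✓; ∠JWF = 44.20° ✓; |WF| = 24.00 ✓; ∠(WF, FN) = 90.00° ✓; |FN| = 23.00 ✓; ∠FNV = 143.4° ✓; |NV| = 15.30 ✓; ∠NVA = 94.60° ✓; |VA| = 16.60 ✓; ∠VAZ = 107.4° ✓; |AZ| = 30.40 ✗.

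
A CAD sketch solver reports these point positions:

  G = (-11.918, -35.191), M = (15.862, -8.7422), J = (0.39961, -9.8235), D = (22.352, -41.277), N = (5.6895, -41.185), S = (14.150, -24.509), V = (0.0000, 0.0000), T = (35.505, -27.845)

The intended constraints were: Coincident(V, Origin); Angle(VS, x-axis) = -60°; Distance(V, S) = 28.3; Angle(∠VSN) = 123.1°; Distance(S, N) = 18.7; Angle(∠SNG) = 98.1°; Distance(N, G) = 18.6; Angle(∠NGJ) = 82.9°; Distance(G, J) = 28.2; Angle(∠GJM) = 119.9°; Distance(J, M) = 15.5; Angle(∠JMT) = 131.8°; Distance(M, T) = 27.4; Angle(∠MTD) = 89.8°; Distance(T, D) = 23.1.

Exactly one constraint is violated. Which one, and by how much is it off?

Distance(T, D) = 23.1 — off by 4.30.

V = (0.00, 0.00) ✓; VS at -60.00° ✓; |VS| = 28.30 ✓; ∠VSN = 123.1° ✓; |SN| = 18.70 ✓; ∠SNG = 98.10° ✓; |NG| = 18.60 ✓; ∠NGJ = 82.90° ✓; |GJ| = 28.20 ✓; ∠GJM = 119.9° ✓; |JM| = 15.50 ✓; ∠JMT = 131.8° ✓; |MT| = 27.40 ✓; ∠MTD = 89.80° ✓; |TD| = 18.80 ✗.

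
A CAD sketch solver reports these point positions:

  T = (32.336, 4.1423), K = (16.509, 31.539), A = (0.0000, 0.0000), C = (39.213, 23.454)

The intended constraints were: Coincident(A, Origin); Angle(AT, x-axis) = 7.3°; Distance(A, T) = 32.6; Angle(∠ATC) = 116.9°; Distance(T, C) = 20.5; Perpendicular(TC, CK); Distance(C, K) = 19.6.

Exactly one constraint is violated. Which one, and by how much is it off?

Distance(C, K) = 19.6 — off by 4.50.

A = (0.00, 0.00) ✓; AT at 7.300° ✓; |AT| = 32.60 ✓; ∠ATC = 116.9° ✓; |TC| = 20.50 ✓; ∠(TC, CK) = 90.00° ✓; |CK| = 24.10 ✗.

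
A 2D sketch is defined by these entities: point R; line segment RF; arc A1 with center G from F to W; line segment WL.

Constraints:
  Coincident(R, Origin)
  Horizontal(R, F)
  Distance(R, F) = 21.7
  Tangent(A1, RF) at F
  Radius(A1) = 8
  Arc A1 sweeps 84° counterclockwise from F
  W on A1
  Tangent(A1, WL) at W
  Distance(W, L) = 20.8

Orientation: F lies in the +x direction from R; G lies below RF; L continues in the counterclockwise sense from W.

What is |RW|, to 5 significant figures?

15.499

R is at the origin; RF is horizontal with |RF| = 21.7 and F on the +x side, so F = (21.700, 0.0000). Tangency of A1 to RF means the radius GF is perpendicular to RF, so G = F + (0, -8) = (21.700, -8.0000). On A1, F sits at bearing 90° from G; an 84° counterclockwise sweep puts W at bearing 174°, so W = G + 8.0·(cos 174°, sin 174°) = (13.744, -7.1638). Then |RW| = |W − R| = 15.499.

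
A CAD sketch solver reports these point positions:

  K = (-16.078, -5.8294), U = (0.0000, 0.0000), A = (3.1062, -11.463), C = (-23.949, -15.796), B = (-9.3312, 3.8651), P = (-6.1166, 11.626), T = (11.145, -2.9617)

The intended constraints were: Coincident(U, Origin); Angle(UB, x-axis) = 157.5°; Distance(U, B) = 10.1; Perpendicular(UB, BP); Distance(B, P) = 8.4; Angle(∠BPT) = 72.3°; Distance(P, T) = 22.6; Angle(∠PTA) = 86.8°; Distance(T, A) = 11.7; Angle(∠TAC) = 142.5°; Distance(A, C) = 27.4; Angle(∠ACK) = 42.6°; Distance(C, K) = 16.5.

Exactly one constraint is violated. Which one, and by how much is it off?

Distance(C, K) = 16.5 — off by 3.80.

U = (0.00, 0.00) ✓; UB at 157.5° ✓; |UB| = 10.10 ✓; ∠(UB, BP) = 90.00° ✓; |BP| = 8.400 ✓; ∠BPT = 72.30° ✓; |PT| = 22.60 ✓; ∠PTA = 86.80° ✓; |TA| = 11.70 ✓; ∠TAC = 142.5° ✓; |AC| = 27.40 ✓; ∠ACK = 42.60° ✓; |CK| = 12.70 ✗.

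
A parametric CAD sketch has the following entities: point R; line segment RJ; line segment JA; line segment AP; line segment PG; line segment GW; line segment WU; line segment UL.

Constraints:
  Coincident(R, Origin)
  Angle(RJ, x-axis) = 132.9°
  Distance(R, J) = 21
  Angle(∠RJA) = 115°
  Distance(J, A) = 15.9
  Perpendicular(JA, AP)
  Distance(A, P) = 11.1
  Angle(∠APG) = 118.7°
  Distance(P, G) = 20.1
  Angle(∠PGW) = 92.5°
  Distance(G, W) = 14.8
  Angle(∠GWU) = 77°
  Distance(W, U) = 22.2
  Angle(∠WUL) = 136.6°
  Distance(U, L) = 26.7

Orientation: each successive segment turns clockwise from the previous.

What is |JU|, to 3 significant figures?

11.7

R is at the origin; RJ runs at 132.9° with length 21.0, so J = (-14.3, 15.4). ∠RJA = 115.0° gives JA at 67.9° from the x-axis; with |JA| = 15.9, A = (-8.31, 30.1). JA ⟂ AP, so AP runs at -22.1°; with |AP| = 11.1, P = (1.97, 25.9). ∠APG = 118.7° gives PG at -83.4° from the x-axis; with |PG| = 20.1, G = (4.28, 5.97). ∠PGW = 92.5° gives GW at -171° from the x-axis; with |GW| = 14.8, W = (-10.3, 3.63). ∠GWU = 77.0° gives WU at 86.1° from the x-axis; with |WU| = 22.2, U = (-8.82, 25.8). Then |JU| = |U − J| = 11.7.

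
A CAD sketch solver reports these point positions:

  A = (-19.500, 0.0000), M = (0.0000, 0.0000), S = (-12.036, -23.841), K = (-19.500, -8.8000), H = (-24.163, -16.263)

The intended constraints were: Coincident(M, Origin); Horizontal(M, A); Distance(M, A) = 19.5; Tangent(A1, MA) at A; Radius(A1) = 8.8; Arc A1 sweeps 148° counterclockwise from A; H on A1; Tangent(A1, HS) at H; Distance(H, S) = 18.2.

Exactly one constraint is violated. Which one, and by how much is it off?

Distance(H, S) = 18.2 — off by 3.90.

M = (0.00, 0.00) ✓; M.y = 0.00, A.y = 0.00 ✓; |MA| = 19.50 ✓; ∠(KA, AM) = 90.00° ✓; |KA| = 8.800 ✓; bearing(K→H) − bearing(K→A) = 148.0° ✓; |KH| = 8.800 ✓; ∠(KH, HS) = 90.00° ✓; |HS| = 14.30 ✗.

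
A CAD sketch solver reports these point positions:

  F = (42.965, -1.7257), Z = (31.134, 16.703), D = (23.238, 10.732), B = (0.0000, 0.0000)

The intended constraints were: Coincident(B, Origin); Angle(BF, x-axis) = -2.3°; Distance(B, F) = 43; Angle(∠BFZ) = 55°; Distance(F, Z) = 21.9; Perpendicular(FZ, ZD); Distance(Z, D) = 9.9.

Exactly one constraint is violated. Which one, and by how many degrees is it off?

Perpendicular(FZ, ZD) — off by 4.40°.

B = (0.00, 0.00) ✓; BF at -2.300° ✓; |BF| = 43.00 ✓; ∠BFZ = 55.00° ✓; |FZ| = 21.90 ✓; ∠(FZ, ZD) = 94.40° ✗; |ZD| = 9.899 ✓.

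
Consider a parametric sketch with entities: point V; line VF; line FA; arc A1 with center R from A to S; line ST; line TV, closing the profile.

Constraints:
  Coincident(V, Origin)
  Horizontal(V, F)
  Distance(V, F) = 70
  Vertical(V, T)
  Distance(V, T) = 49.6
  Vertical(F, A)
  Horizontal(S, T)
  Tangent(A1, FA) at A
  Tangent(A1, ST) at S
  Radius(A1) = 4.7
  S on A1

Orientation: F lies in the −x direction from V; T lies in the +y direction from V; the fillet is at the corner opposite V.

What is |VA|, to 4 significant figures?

83.16

V is at the origin; VF is horizontal with |VF| = 70.0 and F on the −x side, so F = (-70.00, 0.000). V and T share the same x with |VT| = 49.6 and T on the +y side, so T = (0.000, 49.60). The virtual corner opposite V is at (-70.00, 49.60). A1 meets FA tangentially, so RA is at right angles to FA and since A1 is tangent to ST there, RS ⟂ ST, with radius 4.7, so the center R sits 4.7 in from both sides at R = (-65.30, 44.90). That places the tangent points at A = (-70.00, 44.90) on FA and S = (-65.30, 49.60) on ST. Then |VA| = |A − V| = 83.16.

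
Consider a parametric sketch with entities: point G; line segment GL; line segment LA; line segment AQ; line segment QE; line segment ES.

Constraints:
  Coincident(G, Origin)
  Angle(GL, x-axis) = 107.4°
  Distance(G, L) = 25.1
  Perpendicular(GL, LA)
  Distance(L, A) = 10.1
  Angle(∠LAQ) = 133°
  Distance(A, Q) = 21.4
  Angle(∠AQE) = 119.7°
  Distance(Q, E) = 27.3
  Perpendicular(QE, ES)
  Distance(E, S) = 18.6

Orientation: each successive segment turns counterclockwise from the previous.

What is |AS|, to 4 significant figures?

37.90

G is at the origin; GL runs at 107.4° with length 25.1, so L = (-7.506, 23.95). The perpendicularity gives LA at right angles to GL, so LA runs at -162.6°; with |LA| = 10.1, A = (-17.14, 20.93). ∠LAQ = 133.0° gives AQ at -115.6° from the x-axis; with |AQ| = 21.4, Q = (-26.39, 1.632). ∠AQE = 119.7° gives QE at -55.30° from the x-axis; with |QE| = 27.3, E = (-10.85, -20.81). QE is perpendicular to ES, so ES runs at 34.70°; with |ES| = 18.6, S = (4.443, -10.22). Then |AS| = |S − A| = 37.90.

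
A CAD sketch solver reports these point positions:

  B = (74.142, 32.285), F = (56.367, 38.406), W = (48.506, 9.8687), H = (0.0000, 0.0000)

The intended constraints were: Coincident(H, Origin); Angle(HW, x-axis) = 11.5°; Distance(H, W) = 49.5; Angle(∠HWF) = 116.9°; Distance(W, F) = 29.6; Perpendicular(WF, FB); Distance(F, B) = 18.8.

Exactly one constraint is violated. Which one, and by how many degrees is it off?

Perpendicular(WF, FB) — off by 3.60°.

H = (0.00, 0.00) ✓; HW at 11.50° ✓; |HW| = 49.50 ✓; ∠HWF = 116.9° ✓; |WF| = 29.60 ✓; ∠(WF, FB) = 93.60° ✗; |FB| = 18.80 ✓.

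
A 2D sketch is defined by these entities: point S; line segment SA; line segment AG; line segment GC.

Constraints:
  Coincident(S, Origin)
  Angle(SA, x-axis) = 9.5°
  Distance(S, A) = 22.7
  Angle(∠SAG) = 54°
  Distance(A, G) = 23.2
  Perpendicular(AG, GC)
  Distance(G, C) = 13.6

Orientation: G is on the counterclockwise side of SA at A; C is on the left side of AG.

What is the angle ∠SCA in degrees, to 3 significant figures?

56.2°

∠SAG = 54.0°, so AG runs at 9.5° + (180° − 54.0°) = 136° from the x-axis; with |AG| = 23.2, G = A + 23.2·(cos 136°, sin 136°) = (5.84, 20.0). AG ⟂ GC; with |GC| = 13.6 on the left of AG, C = G + 13.6·(-0.701, -0.713) = (-3.69, 10.3). Then cos ∠SCA = CS·CA / (|CS||CA|), giving 56.2°.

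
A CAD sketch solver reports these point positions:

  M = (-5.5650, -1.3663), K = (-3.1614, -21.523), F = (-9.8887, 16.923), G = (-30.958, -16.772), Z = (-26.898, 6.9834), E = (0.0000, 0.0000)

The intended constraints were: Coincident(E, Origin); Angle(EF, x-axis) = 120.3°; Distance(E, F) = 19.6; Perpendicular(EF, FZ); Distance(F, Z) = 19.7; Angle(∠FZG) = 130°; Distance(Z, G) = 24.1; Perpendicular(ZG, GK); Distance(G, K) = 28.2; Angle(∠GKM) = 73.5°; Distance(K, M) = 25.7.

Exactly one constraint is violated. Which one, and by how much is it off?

Distance(K, M) = 25.7 — off by 5.40.

E = (0.00, 0.00) ✓; EF at 120.3° ✓; |EF| = 19.60 ✓; ∠(EF, FZ) = 90.00° ✓; |FZ| = 19.70 ✓; ∠FZG = 130.0° ✓; |ZG| = 24.10 ✓; ∠(ZG, GK) = 90.00° ✓; |GK| = 28.20 ✓; ∠GKM = 73.50° ✓; |KM| = 20.30 ✗.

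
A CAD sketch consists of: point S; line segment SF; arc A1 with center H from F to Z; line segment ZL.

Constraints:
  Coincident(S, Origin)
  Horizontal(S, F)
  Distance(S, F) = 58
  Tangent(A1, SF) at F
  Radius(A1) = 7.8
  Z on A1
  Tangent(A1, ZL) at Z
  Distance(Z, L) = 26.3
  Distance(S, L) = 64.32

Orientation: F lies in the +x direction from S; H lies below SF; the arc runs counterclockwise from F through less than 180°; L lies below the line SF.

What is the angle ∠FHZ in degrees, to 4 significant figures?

98.14°

Checks: |HZ| = 7.800 ✓; ∠(HZ, ZL) = 90.00° ✓; |ZL| = 26.30 ✓; |SL| = 64.32 ✓.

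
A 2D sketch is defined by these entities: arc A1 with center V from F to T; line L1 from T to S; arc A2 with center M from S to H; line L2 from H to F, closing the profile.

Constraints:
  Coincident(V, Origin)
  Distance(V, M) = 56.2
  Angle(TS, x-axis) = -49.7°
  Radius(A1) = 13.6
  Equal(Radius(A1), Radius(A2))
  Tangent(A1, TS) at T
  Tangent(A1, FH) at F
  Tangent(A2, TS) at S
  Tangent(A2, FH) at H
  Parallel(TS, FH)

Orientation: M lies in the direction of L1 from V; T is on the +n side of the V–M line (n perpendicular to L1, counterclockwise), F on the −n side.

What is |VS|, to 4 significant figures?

57.82

Tangency of A1 to both parallel lines with radius 13.6 puts T and F at V ± 13.6·n: T = (10.37, 8.796), F = (-10.37, -8.796). Equal radii place S and H the same way about M: S = M + 13.6·n = (46.72, -34.07), H = M − 13.6·n = (25.98, -51.66). Then |VS| = |S − V| = 57.82.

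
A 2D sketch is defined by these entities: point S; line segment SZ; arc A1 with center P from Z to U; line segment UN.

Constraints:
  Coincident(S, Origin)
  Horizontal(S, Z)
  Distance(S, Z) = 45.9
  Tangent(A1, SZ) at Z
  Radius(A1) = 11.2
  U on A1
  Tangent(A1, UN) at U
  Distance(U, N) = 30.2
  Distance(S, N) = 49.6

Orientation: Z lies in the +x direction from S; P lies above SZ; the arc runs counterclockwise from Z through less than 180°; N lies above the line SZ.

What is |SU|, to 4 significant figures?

56.71

Checks: |PU| = 11.20 ✓; ∠(PU, UN) = 90.00° ✓; |UN| = 30.20 ✓; |SN| = 49.60 ✓.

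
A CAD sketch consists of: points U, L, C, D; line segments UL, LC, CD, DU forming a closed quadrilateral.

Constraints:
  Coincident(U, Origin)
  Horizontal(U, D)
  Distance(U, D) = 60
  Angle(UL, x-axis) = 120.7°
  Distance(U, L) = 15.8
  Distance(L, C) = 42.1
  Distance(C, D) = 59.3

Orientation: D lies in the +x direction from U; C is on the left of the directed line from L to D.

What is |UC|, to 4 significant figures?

48.94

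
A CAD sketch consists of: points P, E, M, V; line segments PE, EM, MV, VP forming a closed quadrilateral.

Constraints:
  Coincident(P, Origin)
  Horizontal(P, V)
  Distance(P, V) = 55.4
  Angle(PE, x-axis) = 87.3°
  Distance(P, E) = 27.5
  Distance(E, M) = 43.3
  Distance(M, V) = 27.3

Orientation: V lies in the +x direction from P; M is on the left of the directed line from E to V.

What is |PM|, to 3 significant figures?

51.1

Checks: |EM| = 43.30 ✓; |MV| = 27.30 ✓.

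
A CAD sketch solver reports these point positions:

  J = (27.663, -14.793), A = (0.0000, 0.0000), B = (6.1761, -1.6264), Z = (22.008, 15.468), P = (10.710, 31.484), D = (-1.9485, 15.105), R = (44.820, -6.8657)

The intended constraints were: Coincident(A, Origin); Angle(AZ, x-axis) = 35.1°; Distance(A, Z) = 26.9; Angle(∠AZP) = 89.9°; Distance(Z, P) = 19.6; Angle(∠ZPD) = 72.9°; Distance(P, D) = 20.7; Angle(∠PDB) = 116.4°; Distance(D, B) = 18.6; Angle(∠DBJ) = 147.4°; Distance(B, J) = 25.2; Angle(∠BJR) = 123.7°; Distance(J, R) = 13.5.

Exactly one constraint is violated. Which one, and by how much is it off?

Distance(J, R) = 13.5 — off by 5.40.

A = (0.00, 0.00) ✓; AZ at 35.10° ✓; |AZ| = 26.90 ✓; ∠AZP = 89.90° ✓; |ZP| = 19.60 ✓; ∠ZPD = 72.90° ✓; |PD| = 20.70 ✓; ∠PDB = 116.4° ✓; |DB| = 18.60 ✓; ∠DBJ = 147.4° ✓; |BJ| = 25.20 ✓; ∠BJR = 123.7° ✓; |JR| = 18.90 ✗.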